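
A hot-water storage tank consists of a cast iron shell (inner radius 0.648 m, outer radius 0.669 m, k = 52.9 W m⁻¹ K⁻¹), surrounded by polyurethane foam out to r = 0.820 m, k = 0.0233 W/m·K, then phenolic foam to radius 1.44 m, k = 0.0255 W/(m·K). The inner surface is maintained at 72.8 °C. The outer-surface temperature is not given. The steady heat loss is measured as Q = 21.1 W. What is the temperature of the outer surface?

T_out = 18.4 °C

Sum the resistances:
  R_cast iron = (1/0.648 − 1/0.669)/(4πk) = 0.04844/(4π·52.9) = 7.287×10^-5 K/W
  R_polyurethane foam = (1/0.669 − 1/0.820)/(4πk) = 0.2753/(4π·0.0233) = 0.9401 K/W
  R_phenolic foam = (1/0.820 − 1/1.44)/(4πk) = 0.5251/(4π·0.0255) = 1.639 K/W
ΣR = 2.579 K/W
ΔT = Q·ΣR = 21.1 × 2.579 = 54.42 K
Heat flows outward, so T_out = T_in − ΔT = 72.8 − 54.42 = 18.4 °C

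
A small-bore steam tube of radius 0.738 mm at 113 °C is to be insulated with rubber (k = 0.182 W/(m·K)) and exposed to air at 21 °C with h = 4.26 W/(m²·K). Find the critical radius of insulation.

r_cr = 4.27 cm

For a cylinder, r_cr = k_ins/h = 0.182/4.26 = 0.0427 m = 4.27 cm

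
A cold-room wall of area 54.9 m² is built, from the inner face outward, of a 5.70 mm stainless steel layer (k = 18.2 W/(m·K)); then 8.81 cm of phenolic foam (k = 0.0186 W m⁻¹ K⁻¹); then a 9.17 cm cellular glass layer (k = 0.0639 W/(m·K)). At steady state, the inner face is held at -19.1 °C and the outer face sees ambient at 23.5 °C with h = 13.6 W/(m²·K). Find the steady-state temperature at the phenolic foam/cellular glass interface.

T = 13.2 °C

Series thermal resistances, inner to outer:
  R_stainless steel = L/(kA) = 0.00570/(18.2·54.9) = 5.705×10^-6 K/W
  R_phenolic foam = L/(kA) = 0.0881/(0.0186·54.9) = 0.08628 K/W
  R_cellular glass = L/(kA) = 0.0917/(0.0639·54.9) = 0.02614 K/W
  R_conv,out = 1/(hA) = 1/(13.6·54.9) = 0.001339 K/W
ΣR = 5.705×10^-6 + 0.08628 + 0.02614 + 0.001339 = 0.1138 K/W
Q = ΔT/ΣR = (-19.1 °C − 23.5 °C)/0.1138 = -374.3 W
From the inner boundary to the phenolic foam/cellular glass interface, ΣR_partial = 0.08629 K/W.
T_interface = T_in − Q·ΣR_partial = -19.1 °C − (-374.3)(0.08629) = 13.2 °C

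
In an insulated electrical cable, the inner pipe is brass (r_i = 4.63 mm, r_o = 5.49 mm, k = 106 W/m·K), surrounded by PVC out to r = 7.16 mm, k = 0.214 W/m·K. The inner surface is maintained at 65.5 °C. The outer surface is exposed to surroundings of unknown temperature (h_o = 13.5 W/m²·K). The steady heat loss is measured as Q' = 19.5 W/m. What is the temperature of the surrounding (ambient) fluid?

Sum the resistances:
  R'_brass = ln(0.00549/0.00463)/(2πk) = 0.1704/(2π·106) = 2.558×10^-4 m·K/W
  R'_PVC = ln(0.00716/0.00549)/(2πk) = 0.2656/(2π·0.214) = 0.1975 m·K/W
  R'_conv,out = 1/(2πr h) = 1/(2π·0.00716·13.5) = 1.647 m·K/W
ΣR = 1.844 m·K/W
ΔT = Q'·ΣR = 19.5 × 1.844 = 35.96 K
Heat flows outward, so T_out = T_in − ΔT = 65.5 − 35.96 = 29.5 °C

T_out = 29.5 °C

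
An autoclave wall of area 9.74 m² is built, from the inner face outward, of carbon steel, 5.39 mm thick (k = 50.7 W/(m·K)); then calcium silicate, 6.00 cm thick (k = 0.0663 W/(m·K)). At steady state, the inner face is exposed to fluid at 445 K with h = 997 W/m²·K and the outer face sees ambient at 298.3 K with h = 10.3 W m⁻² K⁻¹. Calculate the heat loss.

Resistance network (inner→outer):
  R_conv,in = 1/(hA) = 1/(997·9.74) = 1.030×10^-4 K/W
  R_carbon steel = L/(kA) = 0.00539/(50.7·9.74) = 1.091×10^-5 K/W
  R_calcium silicate = L/(kA) = 0.0600/(0.0663·9.74) = 0.09291 K/W
  R_conv,out = 1/(hA) = 1/(10.3·9.74) = 0.009968 K/W
ΣR = 1.030×10^-4 + 1.091×10^-5 + 0.09291 + 0.009968 = 0.1030 K/W
Q = ΔT/ΣR = (445 K − 298.3 K)/0.1030 = 1420 W

Q = 1420 W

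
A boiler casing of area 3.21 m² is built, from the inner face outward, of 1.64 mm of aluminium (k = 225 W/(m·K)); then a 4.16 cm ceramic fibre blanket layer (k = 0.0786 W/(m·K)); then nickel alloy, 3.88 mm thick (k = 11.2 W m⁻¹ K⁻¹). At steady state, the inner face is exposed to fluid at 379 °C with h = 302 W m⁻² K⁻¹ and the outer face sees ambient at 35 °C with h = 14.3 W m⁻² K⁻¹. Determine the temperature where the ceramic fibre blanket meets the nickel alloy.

Resistance network (inner→outer):
  R_conv,in = 1/(hA) = 1/(302·3.21) = 0.001032 K/W
  R_aluminium = L/(kA) = 0.00164/(225·3.21) = 2.271×10^-6 K/W
  R_ceramic fibre blanket = L/(kA) = 0.0416/(0.0786·3.21) = 0.1649 K/W
  R_nickel alloy = L/(kA) = 0.00388/(11.2·3.21) = 1.079×10^-4 K/W
  R_conv,out = 1/(hA) = 1/(14.3·3.21) = 0.02179 K/W
ΣR = 0.001032 + 2.271×10^-6 + 0.1649 + 1.079×10^-4 + 0.02179 = 0.1878 K/W
Q = ΔT/ΣR = (379 °C − 35 °C)/0.1878 = 1832 W
From the inner boundary to the ceramic fibre blanket/nickel alloy interface, ΣR_partial = 0.1659 K/W.
T_interface = T_in − Q·ΣR_partial = 379 °C − (1832)(0.1659) = 75.1 °C

T = 75.1 °C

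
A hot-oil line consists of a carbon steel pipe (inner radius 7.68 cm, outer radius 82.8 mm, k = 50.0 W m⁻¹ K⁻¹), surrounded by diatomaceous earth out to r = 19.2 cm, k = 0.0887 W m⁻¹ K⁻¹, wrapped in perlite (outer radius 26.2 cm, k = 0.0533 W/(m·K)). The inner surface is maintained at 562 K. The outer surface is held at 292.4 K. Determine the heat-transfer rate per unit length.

Treat each layer as a resistance in series:
  R'_carbon steel = ln(0.0828/0.0768)/(2πk) = 0.07522/(2π·50.0) = 2.394×10^-4 m·K/W
  R'_diatomaceous earth = ln(0.192/0.0828)/(2πk) = 0.8411/(2π·0.0887) = 1.509 m·K/W
  R'_perlite = ln(0.262/0.192)/(2πk) = 0.3108/(2π·0.0533) = 0.9282 m·K/W
ΣR = 2.394×10^-4 + 1.509 + 0.9282 = 2.437 m·K/W
Q' = ΔT/ΣR = (562 K − 292.4 K)/2.437 = 111 W/m

Q' = 111 W/m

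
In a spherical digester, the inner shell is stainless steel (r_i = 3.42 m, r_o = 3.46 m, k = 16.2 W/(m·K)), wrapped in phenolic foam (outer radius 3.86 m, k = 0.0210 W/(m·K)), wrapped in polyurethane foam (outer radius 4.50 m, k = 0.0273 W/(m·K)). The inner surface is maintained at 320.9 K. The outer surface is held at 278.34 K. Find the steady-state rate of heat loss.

Q = 193 W

Series thermal resistances, inner to outer:
  R_stainless steel = (1/3.42 − 1/3.46)/(4πk) = 0.003380/(4π·16.2) = 1.660×10^-5 K/W
  R_phenolic foam = (1/3.46 − 1/3.86)/(4πk) = 0.02995/(4π·0.0210) = 0.1135 K/W
  R_polyurethane foam = (1/3.86 − 1/4.50)/(4πk) = 0.03685/(4π·0.0273) = 0.1074 K/W
ΣR = 1.660×10^-5 + 0.1135 + 0.1074 = 0.2209 K/W
Q = ΔT/ΣR = (320.9 K − 278.34 K)/0.2209 = 193 W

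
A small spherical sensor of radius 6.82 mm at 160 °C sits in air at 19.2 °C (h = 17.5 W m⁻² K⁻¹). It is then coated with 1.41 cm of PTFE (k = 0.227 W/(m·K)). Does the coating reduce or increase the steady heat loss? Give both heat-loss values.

Critical radius for a sphere: r_cr = 2k/h = 0.0259 m = 2.59 cm.
Outer radius after coating: r₂ = 0.00682 + 0.0141 = 0.02092 m.
Since r₁ < r_cr and r₂ ≤ r_cr, the coating moves toward the maximum at r_cr — heat loss rises.
Bare: R = 1/(4πr₁²h) = 97.76 K/W; Q = 140.8/97.76 = 1.44 W.
Coated: R = R_cond + R_conv = 45.04 K/W; Q = 140.8/45.04 = 3.13 W.

increases: 1.44 → 3.13 W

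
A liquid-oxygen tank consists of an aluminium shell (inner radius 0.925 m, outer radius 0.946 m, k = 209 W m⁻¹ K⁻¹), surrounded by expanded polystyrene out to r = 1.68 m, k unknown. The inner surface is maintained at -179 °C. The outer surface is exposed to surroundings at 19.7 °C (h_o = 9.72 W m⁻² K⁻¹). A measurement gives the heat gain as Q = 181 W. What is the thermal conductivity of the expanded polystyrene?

ΣR = ΔT/Q = |-179 − 19.7|/181 = 1.098 K/W
Known resistances:
  R_aluminium = (1/0.925 − 1/0.946)/(4πk) = 0.02400/(4π·209) = 9.138×10^-6 K/W
  R_conv,out = 1/(4πr²h) = 1/(4π·1.68²·9.72) = 0.002901 K/W
R_expanded polystyrene = ΣR − ΣR_known = 1.098 − 0.002910 = 1.095 K/W
(1/r₁−1/r₂)/(4πk) = 1.095 ⇒ k = 0.4618/(4π·1.095) = 0.0336 W/m·K

k = 0.0336 W/m·K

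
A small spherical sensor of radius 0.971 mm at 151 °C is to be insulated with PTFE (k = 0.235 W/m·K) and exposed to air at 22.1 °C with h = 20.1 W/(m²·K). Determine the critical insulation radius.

r_cr = 2.34 cm

For a sphere, r_cr = 2k_ins/h = 2·0.235/20.1 = 0.0234 m = 2.34 cm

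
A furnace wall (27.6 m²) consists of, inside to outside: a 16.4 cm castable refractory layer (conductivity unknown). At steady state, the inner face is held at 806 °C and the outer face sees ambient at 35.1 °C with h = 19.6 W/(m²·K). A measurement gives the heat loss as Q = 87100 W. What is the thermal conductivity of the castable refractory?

k = 0.849 W/m·K

ΣR = ΔT/Q = |806 − 35.1|/87100 = 0.008851 K/W
Known resistances:
  R_conv,out = 1/(hA) = 1/(19.6·27.6) = 0.001849 K/W
R_castable refractory = ΣR − ΣR_known = 0.008851 − 0.001849 = 0.007002 K/W
L/(kA) = 0.007002 ⇒ k = 0.164/(0.007002·27.6) = 0.849 W/m·K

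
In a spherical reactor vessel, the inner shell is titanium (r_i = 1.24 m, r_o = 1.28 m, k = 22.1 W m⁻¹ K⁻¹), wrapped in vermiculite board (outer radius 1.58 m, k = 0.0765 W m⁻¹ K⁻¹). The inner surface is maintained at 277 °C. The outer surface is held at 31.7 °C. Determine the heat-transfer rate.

Resistance network (inner→outer):
  R_titanium = (1/1.24 − 1/1.28)/(4πk) = 0.02520/(4π·22.1) = 9.075×10^-5 K/W
  R_vermiculite board = (1/1.28 − 1/1.58)/(4πk) = 0.1483/(4π·0.0765) = 0.1543 K/W
ΣR = 9.075×10^-5 + 0.1543 = 0.1544 K/W
Q = ΔT/ΣR = (277 °C − 31.7 °C)/0.1544 = 1590 W

Q = 1590 W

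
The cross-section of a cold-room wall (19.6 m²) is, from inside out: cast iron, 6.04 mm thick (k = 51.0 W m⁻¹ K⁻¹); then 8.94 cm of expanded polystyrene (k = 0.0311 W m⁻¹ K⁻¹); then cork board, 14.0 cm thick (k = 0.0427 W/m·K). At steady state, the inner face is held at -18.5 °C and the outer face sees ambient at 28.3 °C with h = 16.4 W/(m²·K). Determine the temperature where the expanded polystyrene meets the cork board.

T = 3.15 °C

Treat each layer as a resistance in series:
  R_cast iron = L/(kA) = 0.00604/(51.0·19.6) = 6.042×10^-6 K/W
  R_expanded polystyrene = L/(kA) = 0.0894/(0.0311·19.6) = 0.1467 K/W
  R_cork board = L/(kA) = 0.140/(0.0427·19.6) = 0.1673 K/W
  R_conv,out = 1/(hA) = 1/(16.4·19.6) = 0.003111 K/W
ΣR = 6.042×10^-6 + 0.1467 + 0.1673 + 0.003111 = 0.3171 K/W
Q = ΔT/ΣR = (-18.5 °C − 28.3 °C)/0.3171 = -147.6 W
From the inner boundary to the expanded polystyrene/cork board interface, ΣR_partial = 0.1467 K/W.
T_interface = T_in − Q·ΣR_partial = -18.5 °C − (-147.6)(0.1467) = 3.15 °C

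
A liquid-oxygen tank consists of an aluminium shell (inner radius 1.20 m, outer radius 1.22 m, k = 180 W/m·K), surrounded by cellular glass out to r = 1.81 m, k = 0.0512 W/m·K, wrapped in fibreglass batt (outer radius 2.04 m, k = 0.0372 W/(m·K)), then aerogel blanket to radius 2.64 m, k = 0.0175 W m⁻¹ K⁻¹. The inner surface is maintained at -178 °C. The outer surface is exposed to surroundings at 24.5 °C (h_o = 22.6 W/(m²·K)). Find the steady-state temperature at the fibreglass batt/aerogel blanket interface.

Treat each layer as a resistance in series:
  R_aluminium = (1/1.20 − 1/1.22)/(4πk) = 0.01366/(4π·180) = 6.040×10^-6 K/W
  R_cellular glass = (1/1.22 − 1/1.81)/(4πk) = 0.2672/(4π·0.0512) = 0.4153 K/W
  R_fibreglass batt = (1/1.81 − 1/2.04)/(4πk) = 0.06229/(4π·0.0372) = 0.1332 K/W
  R_aerogel blanket = (1/2.04 − 1/2.64)/(4πk) = 0.1114/(4π·0.0175) = 0.5066 K/W
  R_conv,out = 1/(4πr²h) = 1/(4π·2.64²·22.6) = 5.052×10^-4 K/W
ΣR = 6.040×10^-6 + 0.4153 + 0.1332 + 0.5066 + 5.052×10^-4 = 1.056 K/W
Q = ΔT/ΣR = (-178 °C − 24.5 °C)/1.056 = -191.8 W
From the inner boundary to the fibreglass batt/aerogel blanket interface, ΣR_partial = 0.5485 K/W.
T_interface = T_in − Q·ΣR_partial = -178 °C − (-191.8)(0.5485) = -72.8 °C

T = -72.8 °C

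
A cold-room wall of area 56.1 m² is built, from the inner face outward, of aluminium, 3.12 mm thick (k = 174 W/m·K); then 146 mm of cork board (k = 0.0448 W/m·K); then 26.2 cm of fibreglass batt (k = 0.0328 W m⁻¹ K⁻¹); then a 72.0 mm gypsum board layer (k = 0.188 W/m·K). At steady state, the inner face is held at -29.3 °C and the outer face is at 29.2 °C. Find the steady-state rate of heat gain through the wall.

Q = 282 W

Resistance network (inner→outer):
  R_aluminium = L/(kA) = 0.00312/(174·56.1) = 3.196×10^-7 K/W
  R_cork board = L/(kA) = 0.146/(0.0448·56.1) = 0.05809 K/W
  R_fibreglass batt = L/(kA) = 0.262/(0.0328·56.1) = 0.1424 K/W
  R_gypsum board = L/(kA) = 0.0720/(0.188·56.1) = 0.006827 K/W
ΣR = 3.196×10^-7 + 0.05809 + 0.1424 + 0.006827 = 0.2073 K/W
Q = ΔT/ΣR = (-29.3 °C − 29.2 °C)/0.2073 = -282 W
(Negative Q ⇒ heat flows inward; heat gain = 282 W.)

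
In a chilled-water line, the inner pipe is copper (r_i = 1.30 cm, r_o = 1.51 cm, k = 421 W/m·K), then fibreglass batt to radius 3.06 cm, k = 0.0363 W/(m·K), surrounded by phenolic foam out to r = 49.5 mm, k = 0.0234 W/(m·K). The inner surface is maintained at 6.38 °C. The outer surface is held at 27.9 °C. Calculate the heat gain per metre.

Q' = 3.38 W/m

Series thermal resistances, inner to outer:
  R'_copper = ln(0.0151/0.0130)/(2πk) = 0.1497/(2π·421) = 5.661×10^-5 m·K/W
  R'_fibreglass batt = ln(0.0306/0.0151)/(2πk) = 0.7063/(2π·0.0363) = 3.097 m·K/W
  R'_phenolic foam = ln(0.0495/0.0306)/(2πk) = 0.4810/(2π·0.0234) = 3.271 m·K/W
ΣR = 5.661×10^-5 + 3.097 + 3.271 = 6.368 m·K/W
Q' = ΔT/ΣR = (6.38 °C − 27.9 °C)/6.368 = -3.38 W/m
(Negative Q' ⇒ heat flows inward; heat gain = 3.38 W/m.)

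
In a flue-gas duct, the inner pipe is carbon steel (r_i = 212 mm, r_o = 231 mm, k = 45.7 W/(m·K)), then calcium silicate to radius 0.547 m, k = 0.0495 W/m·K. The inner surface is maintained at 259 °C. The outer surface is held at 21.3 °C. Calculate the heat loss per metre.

Resistance network (inner→outer):
  R'_carbon steel = ln(0.231/0.212)/(2πk) = 0.08583/(2π·45.7) = 2.989×10^-4 m·K/W
  R'_calcium silicate = ln(0.547/0.231)/(2πk) = 0.8620/(2π·0.0495) = 2.772 m·K/W
ΣR = 2.989×10^-4 + 2.772 = 2.772 m·K/W
Q' = ΔT/ΣR = (259 °C − 21.3 °C)/2.772 = 85.8 W/m

Q' = 85.8 W/m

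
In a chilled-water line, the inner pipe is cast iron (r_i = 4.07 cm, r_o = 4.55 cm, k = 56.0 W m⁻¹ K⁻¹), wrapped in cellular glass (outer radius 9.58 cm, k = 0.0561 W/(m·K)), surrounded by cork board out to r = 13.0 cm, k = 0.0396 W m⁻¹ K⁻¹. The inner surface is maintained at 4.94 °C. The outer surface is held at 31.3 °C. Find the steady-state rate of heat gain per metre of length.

Q' = 7.89 W/m

Series thermal resistances, inner to outer:
  R'_cast iron = ln(0.0455/0.0407)/(2πk) = 0.1115/(2π·56.0) = 3.168×10^-4 m·K/W
  R'_cellular glass = ln(0.0958/0.0455)/(2πk) = 0.7446/(2π·0.0561) = 2.112 m·K/W
  R'_cork board = ln(0.130/0.0958)/(2πk) = 0.3053/(2π·0.0396) = 1.227 m·K/W
ΣR = 3.168×10^-4 + 2.112 + 1.227 = 3.339 m·K/W
Q' = ΔT/ΣR = (4.94 °C − 31.3 °C)/3.339 = -7.89 W/m
(Negative Q' ⇒ heat flows inward; heat gain = 7.89 W/m.)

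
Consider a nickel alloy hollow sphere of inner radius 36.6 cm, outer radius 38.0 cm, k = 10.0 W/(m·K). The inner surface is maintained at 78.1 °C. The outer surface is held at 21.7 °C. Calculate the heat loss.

Q = 70400 W

Q = 4πk·ΔT/(1/r₁ − 1/r₂) = 4π × 10.0 × 56.4 / (1/0.366 − 1/0.380) = 70400 W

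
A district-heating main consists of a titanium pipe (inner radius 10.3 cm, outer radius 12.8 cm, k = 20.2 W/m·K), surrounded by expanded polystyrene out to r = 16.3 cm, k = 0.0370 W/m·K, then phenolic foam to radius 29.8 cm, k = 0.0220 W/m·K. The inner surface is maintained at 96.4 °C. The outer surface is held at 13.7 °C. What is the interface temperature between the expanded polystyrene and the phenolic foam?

T = 80.5 °C

Treat each layer as a resistance in series:
  R'_titanium = ln(0.128/0.103)/(2πk) = 0.2173/(2π·20.2) = 0.001712 m·K/W
  R'_expanded polystyrene = ln(0.163/0.128)/(2πk) = 0.2417/(2π·0.0370) = 1.040 m·K/W
  R'_phenolic foam = ln(0.298/0.163)/(2πk) = 0.6033/(2π·0.0220) = 4.365 m·K/W
ΣR = 0.001712 + 1.040 + 4.365 = 5.407 m·K/W
Q' = ΔT/ΣR = (96.4 °C − 13.7 °C)/5.407 = 15.29 W/m
From the inner boundary to the expanded polystyrene/phenolic foam interface, ΣR_partial = 1.042 m·K/W.
T_interface = T_in − Q'·ΣR_partial = 96.4 °C − (15.29)(1.042) = 80.5 °C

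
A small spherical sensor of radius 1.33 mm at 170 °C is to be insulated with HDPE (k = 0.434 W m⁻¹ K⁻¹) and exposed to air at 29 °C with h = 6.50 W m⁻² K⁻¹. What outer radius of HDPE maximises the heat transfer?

r_cr = 13.4 cm

For a sphere, r_cr = 2k_ins/h = 2·0.434/6.50 = 0.134 m = 13.4 cm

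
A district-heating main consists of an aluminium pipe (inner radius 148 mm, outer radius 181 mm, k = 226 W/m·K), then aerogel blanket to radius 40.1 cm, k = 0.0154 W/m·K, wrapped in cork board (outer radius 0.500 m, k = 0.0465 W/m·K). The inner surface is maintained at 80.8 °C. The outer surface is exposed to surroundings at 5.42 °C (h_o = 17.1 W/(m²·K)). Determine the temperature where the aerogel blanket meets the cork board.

Treat each layer as a resistance in series:
  R'_aluminium = ln(0.181/0.148)/(2πk) = 0.2013/(2π·226) = 1.417×10^-4 m·K/W
  R'_aerogel blanket = ln(0.401/0.181)/(2πk) = 0.7955/(2π·0.0154) = 8.221 m·K/W
  R'_cork board = ln(0.500/0.401)/(2πk) = 0.2206/(2π·0.0465) = 0.7552 m·K/W
  R'_conv,out = 1/(2πr h) = 1/(2π·0.500·17.1) = 0.01861 m·K/W
ΣR = 1.417×10^-4 + 8.221 + 0.7552 + 0.01861 = 8.995 m·K/W
Q' = ΔT/ΣR = (80.8 °C − 5.42 °C)/8.995 = 8.380 W/m
From the inner boundary to the aerogel blanket/cork board interface, ΣR_partial = 8.221 m·K/W.
T_interface = T_in − Q'·ΣR_partial = 80.8 °C − (8.380)(8.221) = 11.9 °C

T = 11.9 °C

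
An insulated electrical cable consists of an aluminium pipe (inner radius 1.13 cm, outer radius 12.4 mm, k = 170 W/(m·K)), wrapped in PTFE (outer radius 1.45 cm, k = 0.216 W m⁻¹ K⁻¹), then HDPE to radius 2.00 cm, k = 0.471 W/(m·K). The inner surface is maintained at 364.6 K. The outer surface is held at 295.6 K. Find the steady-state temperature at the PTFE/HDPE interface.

Resistance network (inner→outer):
  R'_aluminium = ln(0.0124/0.0113)/(2πk) = 0.09289/(2π·170) = 8.697×10^-5 m·K/W
  R'_PTFE = ln(0.0145/0.0124)/(2πk) = 0.1565/(2π·0.216) = 0.1153 m·K/W
  R'_HDPE = ln(0.0200/0.0145)/(2πk) = 0.3216/(2π·0.471) = 0.1087 m·K/W
ΣR = 8.697×10^-5 + 0.1153 + 0.1087 = 0.2241 m·K/W
Q' = ΔT/ΣR = (364.6 K − 295.6 K)/0.2241 = 307.9 W/m
From the inner boundary to the PTFE/HDPE interface, ΣR_partial = 0.1154 m·K/W.
T_interface = T_in − Q'·ΣR_partial = 364.6 K − (307.9)(0.1154) = 329.1 K

T = 329.1 K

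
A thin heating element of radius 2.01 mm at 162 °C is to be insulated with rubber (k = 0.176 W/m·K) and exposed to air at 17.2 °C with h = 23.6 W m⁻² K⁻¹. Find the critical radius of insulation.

r_cr = 0.746 cm

For a cylinder, r_cr = k_ins/h = 0.176/23.6 = 0.00746 m = 0.746 cm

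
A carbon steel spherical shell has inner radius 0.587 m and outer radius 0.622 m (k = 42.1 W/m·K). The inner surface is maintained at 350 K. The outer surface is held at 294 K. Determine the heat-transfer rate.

Q = 4πk·ΔT/(1/r₁ − 1/r₂) = 4π × 42.1 × 56 / (1/0.587 − 1/0.622) = 3.09×10^5 W

Q = 309 kW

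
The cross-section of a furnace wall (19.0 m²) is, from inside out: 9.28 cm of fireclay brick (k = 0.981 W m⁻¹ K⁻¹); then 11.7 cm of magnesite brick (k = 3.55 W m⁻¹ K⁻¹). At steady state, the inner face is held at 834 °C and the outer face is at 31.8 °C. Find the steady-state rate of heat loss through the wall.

Treat each layer as a resistance in series:
  R_fireclay brick = L/(kA) = 0.0928/(0.981·19.0) = 0.004979 K/W
  R_magnesite brick = L/(kA) = 0.117/(3.55·19.0) = 0.001735 K/W
ΣR = 0.004979 + 0.001735 = 0.006714 K/W
Q = ΔT/ΣR = (834 °C − 31.8 °C)/0.006714 = 1.19×10^5 W

Q = 119 kW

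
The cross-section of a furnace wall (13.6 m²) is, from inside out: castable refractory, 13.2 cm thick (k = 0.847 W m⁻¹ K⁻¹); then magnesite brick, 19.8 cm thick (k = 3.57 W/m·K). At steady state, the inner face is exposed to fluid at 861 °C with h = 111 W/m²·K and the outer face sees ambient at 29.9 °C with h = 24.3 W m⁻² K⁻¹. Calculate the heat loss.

Treat each layer as a resistance in series:
  R_conv,in = 1/(hA) = 1/(111·13.6) = 6.624×10^-4 K/W
  R_castable refractory = L/(kA) = 0.132/(0.847·13.6) = 0.01146 K/W
  R_magnesite brick = L/(kA) = 0.198/(3.57·13.6) = 0.004078 K/W
  R_conv,out = 1/(hA) = 1/(24.3·13.6) = 0.003026 K/W
ΣR = 6.624×10^-4 + 0.01146 + 0.004078 + 0.003026 = 0.01923 K/W
Q = ΔT/ΣR = (861 °C − 29.9 °C)/0.01923 = 43200 W

Q = 43200 W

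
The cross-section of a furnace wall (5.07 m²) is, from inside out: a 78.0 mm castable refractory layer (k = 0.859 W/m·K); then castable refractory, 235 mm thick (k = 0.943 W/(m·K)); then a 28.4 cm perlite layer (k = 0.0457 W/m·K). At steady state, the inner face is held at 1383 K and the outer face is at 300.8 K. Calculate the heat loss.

Resistance network (inner→outer):
  R_castable refractory = L/(kA) = 0.0780/(0.859·5.07) = 0.01791 K/W
  R_castable refractory = L/(kA) = 0.235/(0.943·5.07) = 0.04915 K/W
  R_perlite = L/(kA) = 0.284/(0.0457·5.07) = 1.226 K/W
ΣR = 0.01791 + 0.04915 + 1.226 = 1.293 K/W
Q = ΔT/ΣR = (1383 K − 300.8 K)/1.293 = 837 W

Q = 837 W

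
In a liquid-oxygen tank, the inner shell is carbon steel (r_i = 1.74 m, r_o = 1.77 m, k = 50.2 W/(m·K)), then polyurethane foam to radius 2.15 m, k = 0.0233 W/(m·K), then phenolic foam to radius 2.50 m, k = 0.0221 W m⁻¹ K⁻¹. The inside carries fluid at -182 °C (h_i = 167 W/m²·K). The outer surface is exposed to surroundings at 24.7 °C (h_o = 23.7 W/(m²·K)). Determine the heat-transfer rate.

Q = 359 W

Series thermal resistances, inner to outer:
  R_conv,in = 1/(4πr²h) = 1/(4π·1.74²·167) = 1.574×10^-4 K/W
  R_carbon steel = (1/1.74 − 1/1.77)/(4πk) = 0.009741/(4π·50.2) = 1.544×10^-5 K/W
  R_polyurethane foam = (1/1.77 − 1/2.15)/(4πk) = 0.09986/(4π·0.0233) = 0.3410 K/W
  R_phenolic foam = (1/2.15 − 1/2.50)/(4πk) = 0.06512/(4π·0.0221) = 0.2345 K/W
  R_conv,out = 1/(4πr²h) = 1/(4π·2.50²·23.7) = 5.372×10^-4 K/W
ΣR = 1.574×10^-4 + 1.544×10^-5 + 0.3410 + 0.2345 + 5.372×10^-4 = 0.5762 K/W
Q = ΔT/ΣR = (-182 °C − 24.7 °C)/0.5762 = -359 W
(Negative Q ⇒ heat flows inward; heat gain = 359 W.)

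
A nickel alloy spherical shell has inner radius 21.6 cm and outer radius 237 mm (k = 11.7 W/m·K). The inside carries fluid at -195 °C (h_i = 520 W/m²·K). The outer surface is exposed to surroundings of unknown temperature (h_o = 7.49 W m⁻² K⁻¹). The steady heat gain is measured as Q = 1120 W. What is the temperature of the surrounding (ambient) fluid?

T_out = 23.6 °C

Series resistances:
  R_conv,in = 1/(4πr²h) = 1/(4π·0.216²·520) = 0.003280 K/W
  R_nickel alloy = (1/0.216 − 1/0.237)/(4πk) = 0.4102/(4π·11.7) = 0.002790 K/W
  R_conv,out = 1/(4πr²h) = 1/(4π·0.237²·7.49) = 0.1892 K/W
ΣR = 0.1952 K/W
ΔT = Q·ΣR = 1120 × 0.1952 = 218.6 K
Heat flows inward, so T_out = T_in + ΔT = -195 + 218.6 = 23.6 °C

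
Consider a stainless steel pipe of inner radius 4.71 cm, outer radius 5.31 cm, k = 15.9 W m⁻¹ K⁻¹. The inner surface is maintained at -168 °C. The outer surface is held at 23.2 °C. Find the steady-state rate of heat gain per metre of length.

Q' = 2πk·ΔT/ln(r₂/r₁) = 2π × 15.9 × 191.2 / ln(0.0531/0.0471) = 1.59×10^5 W/m

Q' = 159 kW/m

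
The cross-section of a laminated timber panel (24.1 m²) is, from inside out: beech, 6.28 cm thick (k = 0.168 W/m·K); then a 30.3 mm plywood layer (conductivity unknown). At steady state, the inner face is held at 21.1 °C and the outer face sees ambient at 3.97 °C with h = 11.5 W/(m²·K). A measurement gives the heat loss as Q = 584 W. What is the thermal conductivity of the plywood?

k = 0.123 W/m·K

ΣR = ΔT/Q = |21.1 − 3.97|/584 = 0.02933 K/W
Known resistances:
  R_beech = L/(kA) = 0.0628/(0.168·24.1) = 0.01551 K/W
  R_conv,out = 1/(hA) = 1/(11.5·24.1) = 0.003608 K/W
R_plywood = ΣR − ΣR_known = 0.02933 − 0.01912 = 0.01021 K/W
L/(kA) = 0.01021 ⇒ k = 0.0303/(0.01021·24.1) = 0.123 W/m·K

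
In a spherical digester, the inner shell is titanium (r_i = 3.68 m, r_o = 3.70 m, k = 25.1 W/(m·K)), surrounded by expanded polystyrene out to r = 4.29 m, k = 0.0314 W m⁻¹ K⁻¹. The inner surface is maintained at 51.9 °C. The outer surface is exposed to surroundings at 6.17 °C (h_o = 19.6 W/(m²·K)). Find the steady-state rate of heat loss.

Resistance network (inner→outer):
  R_titanium = (1/3.68 − 1/3.70)/(4πk) = 0.001469/(4π·25.1) = 4.657×10^-6 K/W
  R_expanded polystyrene = (1/3.70 − 1/4.29)/(4πk) = 0.03717/(4π·0.0314) = 0.09420 K/W
  R_conv,out = 1/(4πr²h) = 1/(4π·4.29²·19.6) = 2.206×10^-4 K/W
ΣR = 4.657×10^-6 + 0.09420 + 2.206×10^-4 = 0.09443 K/W
Q = ΔT/ΣR = (51.9 °C − 6.17 °C)/0.09443 = 484 W

Q = 484 W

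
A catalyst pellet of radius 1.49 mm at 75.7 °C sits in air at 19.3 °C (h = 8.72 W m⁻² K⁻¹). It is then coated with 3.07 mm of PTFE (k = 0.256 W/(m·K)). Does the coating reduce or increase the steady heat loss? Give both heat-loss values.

Critical radius for a sphere: r_cr = 2k/h = 0.0587 m = 5.87 cm.
Outer radius after coating: r₂ = 0.00149 + 0.00307 = 0.00456 m.
Since r₁ < r_cr and r₂ ≤ r_cr, the coating moves toward the maximum at r_cr — heat loss rises.
Bare: R = 1/(4πr₁²h) = 4111 K/W; Q = 56.4/4111 = 0.0137 W.
Coated: R = R_cond + R_conv = 579.3 K/W; Q = 56.4/579.3 = 0.0974 W.

increases: 0.0137 → 0.0974 W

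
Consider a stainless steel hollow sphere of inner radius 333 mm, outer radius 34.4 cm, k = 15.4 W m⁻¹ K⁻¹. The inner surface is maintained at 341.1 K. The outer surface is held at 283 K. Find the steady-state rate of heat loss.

Q = 4πk·ΔT/(1/r₁ − 1/r₂) = 4π × 15.4 × 58.1 / (1/0.333 − 1/0.344) = 1.17×10^5 W

Q = 117 kW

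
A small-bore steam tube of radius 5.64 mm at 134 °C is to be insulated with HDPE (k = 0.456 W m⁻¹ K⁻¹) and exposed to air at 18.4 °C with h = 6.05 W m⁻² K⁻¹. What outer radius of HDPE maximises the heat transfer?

r_cr = 7.54 cm

For a cylinder, r_cr = k_ins/h = 0.456/6.05 = 0.0754 m = 7.54 cm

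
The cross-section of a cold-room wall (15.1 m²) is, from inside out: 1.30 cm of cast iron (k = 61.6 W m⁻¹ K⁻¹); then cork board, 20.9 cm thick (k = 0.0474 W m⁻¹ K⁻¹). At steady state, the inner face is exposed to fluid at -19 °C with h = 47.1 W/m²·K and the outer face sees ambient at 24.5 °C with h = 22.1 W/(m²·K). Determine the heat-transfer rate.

Resistance network (inner→outer):
  R_conv,in = 1/(hA) = 1/(47.1·15.1) = 0.001406 K/W
  R_cast iron = L/(kA) = 0.0130/(61.6·15.1) = 1.398×10^-5 K/W
  R_cork board = L/(kA) = 0.209/(0.0474·15.1) = 0.2920 K/W
  R_conv,out = 1/(hA) = 1/(22.1·15.1) = 0.002997 K/W
ΣR = 0.001406 + 1.398×10^-5 + 0.2920 + 0.002997 = 0.2964 K/W
Q = ΔT/ΣR = (-19 °C − 24.5 °C)/0.2964 = -147 W
(Negative Q ⇒ heat flows inward; heat gain = 147 W.)

Q = 147 W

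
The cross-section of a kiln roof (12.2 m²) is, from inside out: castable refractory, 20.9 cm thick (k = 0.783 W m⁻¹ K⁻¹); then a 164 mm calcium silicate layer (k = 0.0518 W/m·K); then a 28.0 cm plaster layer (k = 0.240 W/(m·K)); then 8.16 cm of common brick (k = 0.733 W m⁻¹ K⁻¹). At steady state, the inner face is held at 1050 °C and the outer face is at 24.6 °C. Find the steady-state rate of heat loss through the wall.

Series thermal resistances, inner to outer:
  R_castable refractory = L/(kA) = 0.209/(0.783·12.2) = 0.02188 K/W
  R_calcium silicate = L/(kA) = 0.164/(0.0518·12.2) = 0.2595 K/W
  R_plaster = L/(kA) = 0.280/(0.240·12.2) = 0.09563 K/W
  R_common brick = L/(kA) = 0.0816/(0.733·12.2) = 0.009125 K/W
ΣR = 0.02188 + 0.2595 + 0.09563 + 0.009125 = 0.3861 K/W
Q = ΔT/ΣR = (1050 °C − 24.6 °C)/0.3861 = 2660 W

Q = 2660 W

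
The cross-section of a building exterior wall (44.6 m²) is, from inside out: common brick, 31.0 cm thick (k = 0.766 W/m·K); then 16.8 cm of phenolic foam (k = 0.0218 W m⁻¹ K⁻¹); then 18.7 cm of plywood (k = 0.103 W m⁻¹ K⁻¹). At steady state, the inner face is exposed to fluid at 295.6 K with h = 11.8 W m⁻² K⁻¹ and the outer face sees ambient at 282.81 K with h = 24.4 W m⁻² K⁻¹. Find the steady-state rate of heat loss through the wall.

Series thermal resistances, inner to outer:
  R_conv,in = 1/(hA) = 1/(11.8·44.6) = 0.001900 K/W
  R_common brick = L/(kA) = 0.310/(0.766·44.6) = 0.009074 K/W
  R_phenolic foam = L/(kA) = 0.168/(0.0218·44.6) = 0.1728 K/W
  R_plywood = L/(kA) = 0.187/(0.103·44.6) = 0.04071 K/W
  R_conv,out = 1/(hA) = 1/(24.4·44.6) = 9.189×10^-4 K/W
ΣR = 0.001900 + 0.009074 + 0.1728 + 0.04071 + 9.189×10^-4 = 0.2254 K/W
Q = ΔT/ΣR = (295.6 K − 282.81 K)/0.2254 = 56.7 W

Q = 56.7 W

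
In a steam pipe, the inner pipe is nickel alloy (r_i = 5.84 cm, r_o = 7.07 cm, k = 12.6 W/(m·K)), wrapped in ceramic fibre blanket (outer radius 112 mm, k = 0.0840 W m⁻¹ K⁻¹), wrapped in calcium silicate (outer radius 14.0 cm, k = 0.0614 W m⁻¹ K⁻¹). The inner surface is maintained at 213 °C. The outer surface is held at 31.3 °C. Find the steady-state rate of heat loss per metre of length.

Resistance network (inner→outer):
  R'_nickel alloy = ln(0.0707/0.0584)/(2πk) = 0.1911/(2π·12.6) = 0.002414 m·K/W
  R'_ceramic fibre blanket = ln(0.112/0.0707)/(2πk) = 0.4601/(2π·0.0840) = 0.8717 m·K/W
  R'_calcium silicate = ln(0.140/0.112)/(2πk) = 0.2231/(2π·0.0614) = 0.5784 m·K/W
ΣR = 0.002414 + 0.8717 + 0.5784 = 1.453 m·K/W
Q' = ΔT/ΣR = (213 °C − 31.3 °C)/1.453 = 125 W/m

Q' = 125 W/m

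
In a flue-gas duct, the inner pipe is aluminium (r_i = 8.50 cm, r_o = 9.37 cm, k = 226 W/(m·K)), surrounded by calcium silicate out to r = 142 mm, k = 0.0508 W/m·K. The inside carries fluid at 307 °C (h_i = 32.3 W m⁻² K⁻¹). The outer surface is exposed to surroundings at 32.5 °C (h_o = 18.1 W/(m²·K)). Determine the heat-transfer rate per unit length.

Series thermal resistances, inner to outer:
  R'_conv,in = 1/(2πr h) = 1/(2π·0.0850·32.3) = 0.05797 m·K/W
  R'_aluminium = ln(0.0937/0.0850)/(2πk) = 0.09745/(2π·226) = 6.862×10^-5 m·K/W
  R'_calcium silicate = ln(0.142/0.0937)/(2πk) = 0.4157/(2π·0.0508) = 1.302 m·K/W
  R'_conv,out = 1/(2πr h) = 1/(2π·0.142·18.1) = 0.06192 m·K/W
ΣR = 0.05797 + 6.862×10^-5 + 1.302 + 0.06192 = 1.422 m·K/W
Q' = ΔT/ΣR = (307 °C − 32.5 °C)/1.422 = 193 W/m

Q' = 193 W/m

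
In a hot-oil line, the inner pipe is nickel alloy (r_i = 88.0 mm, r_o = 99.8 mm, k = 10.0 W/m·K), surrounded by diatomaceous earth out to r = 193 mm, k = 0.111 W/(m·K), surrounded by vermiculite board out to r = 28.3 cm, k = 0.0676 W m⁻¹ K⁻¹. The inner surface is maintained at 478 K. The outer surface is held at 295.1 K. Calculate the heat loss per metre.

Series thermal resistances, inner to outer:
  R'_nickel alloy = ln(0.0998/0.0880)/(2πk) = 0.1258/(2π·10.0) = 0.002003 m·K/W
  R'_diatomaceous earth = ln(0.193/0.0998)/(2πk) = 0.6595/(2π·0.111) = 0.9456 m·K/W
  R'_vermiculite board = ln(0.283/0.193)/(2πk) = 0.3828/(2π·0.0676) = 0.9011 m·K/W
ΣR = 0.002003 + 0.9456 + 0.9011 = 1.849 m·K/W
Q' = ΔT/ΣR = (478 K − 295.1 K)/1.849 = 98.9 W/m

Q' = 98.9 W/m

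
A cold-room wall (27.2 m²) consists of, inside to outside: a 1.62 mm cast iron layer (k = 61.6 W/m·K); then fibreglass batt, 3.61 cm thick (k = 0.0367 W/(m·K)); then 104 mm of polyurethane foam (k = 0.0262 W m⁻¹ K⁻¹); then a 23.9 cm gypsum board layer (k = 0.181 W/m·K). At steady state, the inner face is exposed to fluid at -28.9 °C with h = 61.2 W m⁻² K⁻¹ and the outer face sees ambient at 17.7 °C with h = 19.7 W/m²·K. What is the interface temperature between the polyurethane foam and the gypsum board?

Treat each layer as a resistance in series:
  R_conv,in = 1/(hA) = 1/(61.2·27.2) = 6.007×10^-4 K/W
  R_cast iron = L/(kA) = 0.00162/(61.6·27.2) = 9.669×10^-7 K/W
  R_fibreglass batt = L/(kA) = 0.0361/(0.0367·27.2) = 0.03616 K/W
  R_polyurethane foam = L/(kA) = 0.104/(0.0262·27.2) = 0.1459 K/W
  R_gypsum board = L/(kA) = 0.239/(0.181·27.2) = 0.04855 K/W
  R_conv,out = 1/(hA) = 1/(19.7·27.2) = 0.001866 K/W
ΣR = 6.007×10^-4 + 9.669×10^-7 + 0.03616 + 0.1459 + 0.04855 + 0.001866 = 0.2331 K/W
Q = ΔT/ΣR = (-28.9 °C − 17.7 °C)/0.2331 = -199.9 W
From the inner boundary to the polyurethane foam/gypsum board interface, ΣR_partial = 0.1827 K/W.
T_interface = T_in − Q·ΣR_partial = -28.9 °C − (-199.9)(0.1827) = 7.62 °C

T = 7.62 °C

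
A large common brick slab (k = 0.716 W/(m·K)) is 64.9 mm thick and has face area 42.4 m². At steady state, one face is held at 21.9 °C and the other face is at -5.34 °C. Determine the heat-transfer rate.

Q = 12.7 kW

Q = kA·ΔT/L = 0.716 × 42.4 × |21.9 °C − -5.34 °C| / 0.0649 = 12700 W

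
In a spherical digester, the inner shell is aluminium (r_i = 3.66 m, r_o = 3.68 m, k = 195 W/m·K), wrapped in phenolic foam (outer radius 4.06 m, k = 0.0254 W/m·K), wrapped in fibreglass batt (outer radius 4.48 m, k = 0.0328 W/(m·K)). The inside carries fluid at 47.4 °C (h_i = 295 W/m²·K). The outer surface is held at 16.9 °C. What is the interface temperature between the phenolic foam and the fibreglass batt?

Treat each layer as a resistance in series:
  R_conv,in = 1/(4πr²h) = 1/(4π·3.66²·295) = 2.014×10^-5 K/W
  R_aluminium = (1/3.66 − 1/3.68)/(4πk) = 0.001485/(4π·195) = 6.060×10^-7 K/W
  R_phenolic foam = (1/3.68 − 1/4.06)/(4πk) = 0.02543/(4π·0.0254) = 0.07968 K/W
  R_fibreglass batt = (1/4.06 − 1/4.48)/(4πk) = 0.02309/(4π·0.0328) = 0.05602 K/W
ΣR = 2.014×10^-5 + 6.060×10^-7 + 0.07968 + 0.05602 = 0.1357 K/W
Q = ΔT/ΣR = (47.4 °C − 16.9 °C)/0.1357 = 224.8 W
From the inner boundary to the phenolic foam/fibreglass batt interface, ΣR_partial = 0.07970 K/W.
T_interface = T_in − Q·ΣR_partial = 47.4 °C − (224.8)(0.07970) = 29.5 °C

T = 29.5 °C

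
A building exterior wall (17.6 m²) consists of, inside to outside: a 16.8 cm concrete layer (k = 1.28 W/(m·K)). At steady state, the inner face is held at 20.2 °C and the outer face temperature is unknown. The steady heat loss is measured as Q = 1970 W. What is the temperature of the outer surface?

T_out = 5.51 °C

Sum the resistances:
  R_concrete = L/(kA) = 0.168/(1.28·17.6) = 0.007457 K/W
ΣR = 0.007457 K/W
ΔT = Q·ΣR = 1970 × 0.007457 = 14.69 K
Heat flows outward, so T_out = T_in − ΔT = 20.2 − 14.69 = 5.51 °C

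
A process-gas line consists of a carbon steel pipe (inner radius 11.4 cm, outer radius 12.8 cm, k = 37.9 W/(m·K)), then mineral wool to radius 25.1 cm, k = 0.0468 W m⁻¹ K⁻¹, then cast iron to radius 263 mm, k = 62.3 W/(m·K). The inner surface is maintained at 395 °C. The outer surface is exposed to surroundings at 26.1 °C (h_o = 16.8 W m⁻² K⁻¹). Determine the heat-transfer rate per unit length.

Q' = 159 W/m

Series thermal resistances, inner to outer:
  R'_carbon steel = ln(0.128/0.114)/(2πk) = 0.1158/(2π·37.9) = 4.864×10^-4 m·K/W
  R'_mineral wool = ln(0.251/0.128)/(2πk) = 0.6734/(2π·0.0468) = 2.290 m·K/W
  R'_cast iron = ln(0.263/0.251)/(2πk) = 0.04670/(2π·62.3) = 1.193×10^-4 m·K/W
  R'_conv,out = 1/(2πr h) = 1/(2π·0.263·16.8) = 0.03602 m·K/W
ΣR = 4.864×10^-4 + 2.290 + 1.193×10^-4 + 0.03602 = 2.327 m·K/W
Q' = ΔT/ΣR = (395 °C − 26.1 °C)/2.327 = 159 W/m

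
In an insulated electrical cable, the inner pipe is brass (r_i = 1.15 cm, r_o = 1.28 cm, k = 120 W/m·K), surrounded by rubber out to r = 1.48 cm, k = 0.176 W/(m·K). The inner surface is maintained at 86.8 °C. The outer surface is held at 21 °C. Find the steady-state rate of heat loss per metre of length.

Resistance network (inner→outer):
  R'_brass = ln(0.0128/0.0115)/(2πk) = 0.1071/(2π·120) = 1.420×10^-4 m·K/W
  R'_rubber = ln(0.0148/0.0128)/(2πk) = 0.1452/(2π·0.176) = 0.1313 m·K/W
ΣR = 1.420×10^-4 + 0.1313 = 0.1314 m·K/W
Q' = ΔT/ΣR = (86.8 °C − 21 °C)/0.1314 = 501 W/m

Q' = 501 W/m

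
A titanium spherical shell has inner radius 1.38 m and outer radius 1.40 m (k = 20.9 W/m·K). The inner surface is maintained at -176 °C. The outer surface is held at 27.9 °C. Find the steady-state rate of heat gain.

Q = 4πk·ΔT/(1/r₁ − 1/r₂) = 4π × 20.9 × 203.9 / (1/1.38 − 1/1.40) = 5.17×10^6 W

Q = 5170 kW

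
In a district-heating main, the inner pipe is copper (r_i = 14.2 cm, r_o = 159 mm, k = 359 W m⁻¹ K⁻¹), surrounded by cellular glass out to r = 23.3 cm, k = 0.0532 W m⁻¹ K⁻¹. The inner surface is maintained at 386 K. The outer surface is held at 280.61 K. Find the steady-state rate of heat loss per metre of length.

Q' = 92.2 W/m

Resistance network (inner→outer):
  R'_copper = ln(0.159/0.142)/(2πk) = 0.1131/(2π·359) = 5.013×10^-5 m·K/W
  R'_cellular glass = ln(0.233/0.159)/(2πk) = 0.3821/(2π·0.0532) = 1.143 m·K/W
ΣR = 5.013×10^-5 + 1.143 = 1.143 m·K/W
Q' = ΔT/ΣR = (386 K − 280.61 K)/1.143 = 92.2 W/m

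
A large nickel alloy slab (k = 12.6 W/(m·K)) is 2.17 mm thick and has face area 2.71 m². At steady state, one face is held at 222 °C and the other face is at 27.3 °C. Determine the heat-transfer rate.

Q = 3060 kW

Q = kA·ΔT/L = 12.6 × 2.71 × |222 °C − 27.3 °C| / 0.00217 = 3.06×10^6 W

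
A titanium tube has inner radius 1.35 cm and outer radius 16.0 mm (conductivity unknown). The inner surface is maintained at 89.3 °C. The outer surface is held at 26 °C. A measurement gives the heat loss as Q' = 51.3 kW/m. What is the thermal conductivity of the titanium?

k = 21.9 W/m·K

ΣR = ΔT/Q' = |89.3 − 26|/51300 = 0.001234 m·K/W
ln(r₂/r₁)/(2πk) = 0.001234 ⇒ k = 0.1699/(2π·0.001234) = 21.9 W/m·K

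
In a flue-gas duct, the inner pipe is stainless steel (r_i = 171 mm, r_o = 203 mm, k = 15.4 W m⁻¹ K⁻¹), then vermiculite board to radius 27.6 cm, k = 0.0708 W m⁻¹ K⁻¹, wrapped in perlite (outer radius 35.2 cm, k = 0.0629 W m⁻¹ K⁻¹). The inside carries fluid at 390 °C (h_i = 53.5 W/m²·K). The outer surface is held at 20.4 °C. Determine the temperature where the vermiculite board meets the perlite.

T = 192 °C

Treat each layer as a resistance in series:
  R'_conv,in = 1/(2πr h) = 1/(2π·0.171·53.5) = 0.01740 m·K/W
  R'_stainless steel = ln(0.203/0.171)/(2πk) = 0.1715/(2π·15.4) = 0.001773 m·K/W
  R'_vermiculite board = ln(0.276/0.203)/(2πk) = 0.3072/(2π·0.0708) = 0.6906 m·K/W
  R'_perlite = ln(0.352/0.276)/(2πk) = 0.2432/(2π·0.0629) = 0.6154 m·K/W
ΣR = 0.01740 + 0.001773 + 0.6906 + 0.6154 = 1.325 m·K/W
Q' = ΔT/ΣR = (390 °C − 20.4 °C)/1.325 = 278.9 W/m
From the inner boundary to the vermiculite board/perlite interface, ΣR_partial = 0.7098 m·K/W.
T_interface = T_in − Q'·ΣR_partial = 390 °C − (278.9)(0.7098) = 192 °C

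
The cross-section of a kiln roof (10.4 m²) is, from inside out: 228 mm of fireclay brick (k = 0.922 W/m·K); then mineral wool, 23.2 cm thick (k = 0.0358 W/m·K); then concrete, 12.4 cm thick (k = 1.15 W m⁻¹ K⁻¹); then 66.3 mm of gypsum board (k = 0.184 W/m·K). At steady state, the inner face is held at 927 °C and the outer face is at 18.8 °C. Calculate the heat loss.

Series thermal resistances, inner to outer:
  R_fireclay brick = L/(kA) = 0.228/(0.922·10.4) = 0.02378 K/W
  R_mineral wool = L/(kA) = 0.232/(0.0358·10.4) = 0.6231 K/W
  R_concrete = L/(kA) = 0.124/(1.15·10.4) = 0.01037 K/W
  R_gypsum board = L/(kA) = 0.0663/(0.184·10.4) = 0.03465 K/W
ΣR = 0.02378 + 0.6231 + 0.01037 + 0.03465 = 0.6919 K/W
Q = ΔT/ΣR = (927 °C − 18.8 °C)/0.6919 = 1310 W

Q = 1310 W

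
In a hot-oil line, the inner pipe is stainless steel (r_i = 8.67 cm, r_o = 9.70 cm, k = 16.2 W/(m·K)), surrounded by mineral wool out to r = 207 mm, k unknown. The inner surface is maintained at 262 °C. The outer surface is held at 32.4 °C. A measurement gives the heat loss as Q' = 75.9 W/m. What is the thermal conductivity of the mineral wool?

k = 0.0399 W/m·K

ΣR = ΔT/Q' = |262 − 32.4|/75.9 = 3.025 m·K/W
Known resistances:
  R'_stainless steel = ln(0.0970/0.0867)/(2πk) = 0.1123/(2π·16.2) = 0.001103 m·K/W
R_mineral wool = ΣR − ΣR_known = 3.025 − 0.001103 = 3.024 m·K/W
ln(r₂/r₁)/(2πk) = 3.024 ⇒ k = 0.7580/(2π·3.024) = 0.0399 W/m·K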